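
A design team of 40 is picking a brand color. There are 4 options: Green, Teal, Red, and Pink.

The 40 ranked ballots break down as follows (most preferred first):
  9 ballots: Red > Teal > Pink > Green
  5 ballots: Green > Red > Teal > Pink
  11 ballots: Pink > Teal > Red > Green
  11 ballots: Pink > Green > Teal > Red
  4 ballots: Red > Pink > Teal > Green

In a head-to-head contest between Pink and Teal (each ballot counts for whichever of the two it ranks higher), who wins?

Pink is ranked above Teal on 26 ballots; Teal above Pink on 14.

Pink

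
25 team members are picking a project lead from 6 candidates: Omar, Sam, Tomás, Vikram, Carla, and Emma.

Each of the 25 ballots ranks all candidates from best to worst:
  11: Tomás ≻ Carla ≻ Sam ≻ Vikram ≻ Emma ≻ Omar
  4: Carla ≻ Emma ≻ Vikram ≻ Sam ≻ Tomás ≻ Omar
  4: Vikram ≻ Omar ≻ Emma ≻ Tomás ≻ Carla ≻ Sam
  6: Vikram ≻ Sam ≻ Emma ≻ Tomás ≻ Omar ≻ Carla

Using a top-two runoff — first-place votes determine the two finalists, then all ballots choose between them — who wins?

Round 1 first-place votes: Omar 0, Sam 0, Tomás 11, Vikram 10, Carla 4, Emma 0. Tomás and Vikram advance.
Runoff: Tomás is ranked above Vikram on 11 ballots, Vikram above Tomás on 14.

Vikram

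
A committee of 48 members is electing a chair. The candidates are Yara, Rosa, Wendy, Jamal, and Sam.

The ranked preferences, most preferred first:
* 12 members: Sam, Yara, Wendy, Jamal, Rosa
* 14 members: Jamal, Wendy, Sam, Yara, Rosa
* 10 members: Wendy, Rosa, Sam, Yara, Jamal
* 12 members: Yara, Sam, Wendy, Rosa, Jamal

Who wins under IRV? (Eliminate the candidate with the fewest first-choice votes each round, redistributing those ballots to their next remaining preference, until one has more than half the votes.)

Sam

Round 1: Yara 12, Rosa 0, Wendy 10, Jamal 14, Sam 12. Rosa eliminated.
Round 2: Yara 12, Wendy 10, Jamal 14, Sam 12. Wendy eliminated.
Round 3: Yara 12, Jamal 14, Sam 22. Yara eliminated.
Round 4: Jamal 14, Sam 34. Sam has a majority (≥25).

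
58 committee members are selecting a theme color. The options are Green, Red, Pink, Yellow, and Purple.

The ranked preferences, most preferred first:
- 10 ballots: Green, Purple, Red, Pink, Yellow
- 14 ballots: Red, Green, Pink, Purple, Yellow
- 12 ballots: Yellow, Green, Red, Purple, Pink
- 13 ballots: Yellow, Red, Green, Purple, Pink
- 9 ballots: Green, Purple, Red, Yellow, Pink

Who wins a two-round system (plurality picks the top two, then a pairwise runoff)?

Green

Round 1 first-place votes: Green 19, Red 14, Pink 0, Yellow 25, Purple 0. Yellow and Green advance.
Runoff: Yellow is ranked above Green on 25 ballots, Green above Yellow on 33.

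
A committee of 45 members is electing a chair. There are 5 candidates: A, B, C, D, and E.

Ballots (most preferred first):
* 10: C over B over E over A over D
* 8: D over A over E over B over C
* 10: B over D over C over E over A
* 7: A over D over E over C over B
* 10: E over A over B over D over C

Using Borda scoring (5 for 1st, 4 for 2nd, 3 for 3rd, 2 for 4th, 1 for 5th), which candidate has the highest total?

E

A: 10×2 + 8×4 + 10×1 + 7×5 + 10×4 = 137
B: 10×4 + 8×2 + 10×5 + 7×1 + 10×3 = 143
C: 10×5 + 8×1 + 10×3 + 7×2 + 10×1 = 112
D: 10×1 + 8×5 + 10×4 + 7×4 + 10×2 = 138
E: 10×3 + 8×3 + 10×2 + 7×3 + 10×5 = 145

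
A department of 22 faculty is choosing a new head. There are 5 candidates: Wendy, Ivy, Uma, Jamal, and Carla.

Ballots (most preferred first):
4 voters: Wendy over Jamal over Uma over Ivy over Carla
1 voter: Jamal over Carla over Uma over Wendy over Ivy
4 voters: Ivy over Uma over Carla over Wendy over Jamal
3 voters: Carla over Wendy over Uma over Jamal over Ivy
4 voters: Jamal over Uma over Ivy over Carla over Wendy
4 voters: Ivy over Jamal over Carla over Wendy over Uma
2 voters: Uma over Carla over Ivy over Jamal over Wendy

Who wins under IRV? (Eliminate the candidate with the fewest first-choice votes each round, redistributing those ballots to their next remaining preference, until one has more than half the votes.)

Jamal

Round 1: Wendy 4, Ivy 8, Uma 2, Jamal 5, Carla 3. Uma eliminated.
Round 2: Wendy 4, Ivy 8, Jamal 5, Carla 5. Wendy eliminated.
Round 3: Ivy 8, Jamal 9, Carla 5. Carla eliminated.
Round 4: Ivy 10, Jamal 12. Jamal has a majority (≥12).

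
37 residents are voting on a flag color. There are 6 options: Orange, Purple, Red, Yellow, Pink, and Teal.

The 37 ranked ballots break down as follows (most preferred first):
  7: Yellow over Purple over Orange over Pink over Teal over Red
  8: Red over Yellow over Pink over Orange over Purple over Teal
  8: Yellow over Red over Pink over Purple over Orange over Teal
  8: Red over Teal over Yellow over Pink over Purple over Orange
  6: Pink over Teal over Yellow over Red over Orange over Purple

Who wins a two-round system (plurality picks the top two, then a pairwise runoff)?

Round 1 first-place votes: Orange 0, Purple 0, Red 16, Yellow 15, Pink 6, Teal 0. Red and Yellow advance.
Runoff: Red is ranked above Yellow on 16 ballots, Yellow above Red on 21.

Yellow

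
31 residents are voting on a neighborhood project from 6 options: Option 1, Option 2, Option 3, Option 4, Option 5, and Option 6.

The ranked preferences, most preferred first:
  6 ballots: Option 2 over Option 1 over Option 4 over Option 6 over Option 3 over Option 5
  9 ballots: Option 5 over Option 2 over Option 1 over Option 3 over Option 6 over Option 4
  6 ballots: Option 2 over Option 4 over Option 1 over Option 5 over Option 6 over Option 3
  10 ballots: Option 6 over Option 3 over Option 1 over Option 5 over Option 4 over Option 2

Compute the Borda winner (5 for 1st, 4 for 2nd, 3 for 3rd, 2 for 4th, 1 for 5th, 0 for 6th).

Option 1

Option 1: 6×4 + 9×3 + 6×3 + 10×3 = 99
Option 2: 6×5 + 9×4 + 6×5 + 10×0 = 96
Option 3: 6×1 + 9×2 + 6×0 + 10×4 = 64
Option 4: 6×3 + 9×0 + 6×4 + 10×1 = 52
Option 5: 6×0 + 9×5 + 6×2 + 10×2 = 77
Option 6: 6×2 + 9×1 + 6×1 + 10×5 = 77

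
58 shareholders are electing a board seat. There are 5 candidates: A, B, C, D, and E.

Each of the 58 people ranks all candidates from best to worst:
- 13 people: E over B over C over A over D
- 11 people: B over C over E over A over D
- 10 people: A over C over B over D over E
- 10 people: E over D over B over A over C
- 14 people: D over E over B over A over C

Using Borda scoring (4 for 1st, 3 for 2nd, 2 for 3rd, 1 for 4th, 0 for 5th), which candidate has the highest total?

A: 13×1 + 11×1 + 10×4 + 10×1 + 14×1 = 88
B: 13×3 + 11×4 + 10×2 + 10×2 + 14×2 = 151
C: 13×2 + 11×3 + 10×3 + 10×0 + 14×0 = 89
D: 13×0 + 11×0 + 10×1 + 10×3 + 14×4 = 96
E: 13×4 + 11×2 + 10×0 + 10×4 + 14×3 = 156

E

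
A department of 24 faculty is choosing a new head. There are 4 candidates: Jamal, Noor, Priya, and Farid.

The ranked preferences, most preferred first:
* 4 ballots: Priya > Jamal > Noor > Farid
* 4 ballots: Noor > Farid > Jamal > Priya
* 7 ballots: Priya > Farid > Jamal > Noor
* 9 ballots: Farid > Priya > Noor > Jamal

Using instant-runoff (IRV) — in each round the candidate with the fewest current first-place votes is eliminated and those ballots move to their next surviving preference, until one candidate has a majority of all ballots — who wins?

Farid

Round 1: Jamal 0, Noor 4, Priya 11, Farid 9. Jamal eliminated.
Round 2: Noor 4, Priya 11, Farid 9. Noor eliminated.
Round 3: Priya 11, Farid 13. Farid has a majority (≥13).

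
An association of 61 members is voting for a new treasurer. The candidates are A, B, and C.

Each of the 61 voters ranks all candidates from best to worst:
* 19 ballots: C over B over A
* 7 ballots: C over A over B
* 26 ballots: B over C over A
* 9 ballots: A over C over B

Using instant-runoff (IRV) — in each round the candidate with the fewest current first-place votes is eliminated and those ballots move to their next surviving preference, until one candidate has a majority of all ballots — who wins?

C

Round 1: A 9, B 26, C 26. A eliminated.
Round 2: B 26, C 35. C has a majority (≥31).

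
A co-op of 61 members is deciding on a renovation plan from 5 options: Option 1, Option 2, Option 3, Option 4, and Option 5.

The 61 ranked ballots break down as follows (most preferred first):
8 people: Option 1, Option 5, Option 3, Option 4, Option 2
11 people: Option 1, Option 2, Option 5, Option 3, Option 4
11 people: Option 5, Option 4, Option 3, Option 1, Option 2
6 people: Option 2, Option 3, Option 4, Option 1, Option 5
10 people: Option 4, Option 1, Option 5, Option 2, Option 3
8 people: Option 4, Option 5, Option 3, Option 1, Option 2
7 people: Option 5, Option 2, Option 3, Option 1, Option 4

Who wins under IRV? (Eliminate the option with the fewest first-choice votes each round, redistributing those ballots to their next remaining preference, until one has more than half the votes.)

Round 1: Option 1 19, Option 2 6, Option 3 0, Option 4 18, Option 5 18. Option 3 eliminated.
Round 2: Option 1 19, Option 2 6, Option 4 18, Option 5 18. Option 2 eliminated.
Round 3: Option 1 19, Option 4 24, Option 5 18. Option 5 eliminated.
Round 4: Option 1 26, Option 4 35. Option 4 has a majority (≥31).

Option 4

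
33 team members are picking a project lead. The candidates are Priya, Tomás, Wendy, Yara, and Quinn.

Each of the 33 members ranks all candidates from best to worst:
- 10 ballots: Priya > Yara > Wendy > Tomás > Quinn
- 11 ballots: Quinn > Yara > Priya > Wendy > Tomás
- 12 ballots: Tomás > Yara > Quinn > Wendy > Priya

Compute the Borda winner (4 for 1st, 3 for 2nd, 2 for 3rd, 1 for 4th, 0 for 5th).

Yara

Priya: 10×4 + 11×2 + 12×0 = 62
Tomás: 10×1 + 11×0 + 12×4 = 58
Wendy: 10×2 + 11×1 + 12×1 = 43
Yara: 10×3 + 11×3 + 12×3 = 99
Quinn: 10×0 + 11×4 + 12×2 = 68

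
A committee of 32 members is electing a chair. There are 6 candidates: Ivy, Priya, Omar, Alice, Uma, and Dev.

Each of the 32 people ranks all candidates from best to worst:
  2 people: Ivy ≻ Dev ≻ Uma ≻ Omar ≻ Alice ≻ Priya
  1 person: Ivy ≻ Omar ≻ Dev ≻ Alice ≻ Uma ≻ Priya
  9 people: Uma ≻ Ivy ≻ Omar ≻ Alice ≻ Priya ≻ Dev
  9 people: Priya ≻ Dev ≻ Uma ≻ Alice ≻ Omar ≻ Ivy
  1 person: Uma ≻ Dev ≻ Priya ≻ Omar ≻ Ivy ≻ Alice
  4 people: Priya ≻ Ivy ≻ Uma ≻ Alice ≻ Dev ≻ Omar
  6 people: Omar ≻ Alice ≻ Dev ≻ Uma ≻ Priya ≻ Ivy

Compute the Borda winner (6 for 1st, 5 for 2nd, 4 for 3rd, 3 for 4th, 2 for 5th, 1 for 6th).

Uma

Ivy: 2×6 + 1×6 + 9×5 + 9×1 + 1×2 + 4×5 + 6×1 = 100
Priya: 2×1 + 1×1 + 9×2 + 9×6 + 1×4 + 4×6 + 6×2 = 115
Omar: 2×3 + 1×5 + 9×4 + 9×2 + 1×3 + 4×1 + 6×6 = 108
Alice: 2×2 + 1×3 + 9×3 + 9×3 + 1×1 + 4×3 + 6×5 = 104
Uma: 2×4 + 1×2 + 9×6 + 9×4 + 1×6 + 4×4 + 6×3 = 140
Dev: 2×5 + 1×4 + 9×1 + 9×5 + 1×5 + 4×2 + 6×4 = 105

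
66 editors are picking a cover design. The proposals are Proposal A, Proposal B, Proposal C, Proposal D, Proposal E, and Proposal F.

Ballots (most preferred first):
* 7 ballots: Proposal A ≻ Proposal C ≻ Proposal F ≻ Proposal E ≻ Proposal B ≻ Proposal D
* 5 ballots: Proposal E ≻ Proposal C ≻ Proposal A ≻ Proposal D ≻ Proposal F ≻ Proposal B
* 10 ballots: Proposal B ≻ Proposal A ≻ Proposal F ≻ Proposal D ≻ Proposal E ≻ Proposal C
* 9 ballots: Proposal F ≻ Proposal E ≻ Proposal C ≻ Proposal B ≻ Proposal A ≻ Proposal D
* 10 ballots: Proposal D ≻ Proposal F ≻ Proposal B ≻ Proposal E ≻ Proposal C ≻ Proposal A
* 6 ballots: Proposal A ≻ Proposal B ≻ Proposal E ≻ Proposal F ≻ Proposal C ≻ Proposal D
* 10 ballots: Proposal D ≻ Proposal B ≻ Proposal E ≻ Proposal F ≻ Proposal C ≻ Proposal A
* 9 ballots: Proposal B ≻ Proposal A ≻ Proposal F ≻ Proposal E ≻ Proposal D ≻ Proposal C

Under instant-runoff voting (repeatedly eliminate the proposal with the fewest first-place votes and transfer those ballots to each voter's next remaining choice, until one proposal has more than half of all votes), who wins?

Proposal B

Round 1: Proposal A 13, Proposal B 19, Proposal C 0, Proposal D 20, Proposal E 5, Proposal F 9. Proposal C eliminated.
Round 2: Proposal A 13, Proposal B 19, Proposal D 20, Proposal E 5, Proposal F 9. Proposal E eliminated.
Round 3: Proposal A 18, Proposal B 19, Proposal D 20, Proposal F 9. Proposal F eliminated.
Round 4: Proposal A 18, Proposal B 28, Proposal D 20. Proposal A eliminated.
Round 5: Proposal B 41, Proposal D 25. Proposal B has a majority (≥34).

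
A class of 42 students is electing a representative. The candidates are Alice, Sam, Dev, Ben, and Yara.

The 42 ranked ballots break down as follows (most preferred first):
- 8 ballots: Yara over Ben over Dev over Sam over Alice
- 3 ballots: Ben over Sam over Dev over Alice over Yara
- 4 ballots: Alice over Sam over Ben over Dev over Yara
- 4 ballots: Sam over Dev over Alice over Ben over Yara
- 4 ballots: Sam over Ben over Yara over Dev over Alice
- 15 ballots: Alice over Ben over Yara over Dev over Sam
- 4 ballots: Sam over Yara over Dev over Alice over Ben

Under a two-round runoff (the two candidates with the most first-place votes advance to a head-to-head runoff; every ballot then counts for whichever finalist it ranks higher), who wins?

Sam

Round 1 first-place votes: Alice 19, Sam 12, Dev 0, Ben 3, Yara 8. Alice and Sam advance.
Runoff: Alice is ranked above Sam on 19 ballots, Sam above Alice on 23.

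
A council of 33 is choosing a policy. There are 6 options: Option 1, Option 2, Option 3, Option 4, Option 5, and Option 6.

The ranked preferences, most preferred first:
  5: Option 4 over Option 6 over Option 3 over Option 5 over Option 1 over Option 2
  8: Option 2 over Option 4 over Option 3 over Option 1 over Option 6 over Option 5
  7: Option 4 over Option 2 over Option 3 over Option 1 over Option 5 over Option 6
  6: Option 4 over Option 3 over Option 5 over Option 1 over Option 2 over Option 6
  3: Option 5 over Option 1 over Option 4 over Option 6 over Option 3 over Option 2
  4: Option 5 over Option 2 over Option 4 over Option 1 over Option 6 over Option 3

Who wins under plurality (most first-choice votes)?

First-place votes: Option 1 0, Option 2 8, Option 3 0, Option 4 18, Option 5 7, Option 6 0.

Option 4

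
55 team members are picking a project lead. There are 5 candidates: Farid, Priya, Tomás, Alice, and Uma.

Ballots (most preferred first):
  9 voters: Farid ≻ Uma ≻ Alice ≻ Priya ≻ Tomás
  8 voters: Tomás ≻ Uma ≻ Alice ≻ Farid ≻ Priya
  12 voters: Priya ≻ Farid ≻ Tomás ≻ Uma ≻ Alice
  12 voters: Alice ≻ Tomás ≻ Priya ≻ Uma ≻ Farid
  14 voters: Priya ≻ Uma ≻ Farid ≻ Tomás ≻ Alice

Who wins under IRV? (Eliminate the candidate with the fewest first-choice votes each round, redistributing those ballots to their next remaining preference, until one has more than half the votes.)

Alice

Round 1: Farid 9, Priya 26, Tomás 8, Alice 12, Uma 0. Uma eliminated.
Round 2: Farid 9, Priya 26, Tomás 8, Alice 12. Tomás eliminated.
Round 3: Farid 9, Priya 26, Alice 20. Farid eliminated.
Round 4: Priya 26, Alice 29. Alice has a majority (≥28).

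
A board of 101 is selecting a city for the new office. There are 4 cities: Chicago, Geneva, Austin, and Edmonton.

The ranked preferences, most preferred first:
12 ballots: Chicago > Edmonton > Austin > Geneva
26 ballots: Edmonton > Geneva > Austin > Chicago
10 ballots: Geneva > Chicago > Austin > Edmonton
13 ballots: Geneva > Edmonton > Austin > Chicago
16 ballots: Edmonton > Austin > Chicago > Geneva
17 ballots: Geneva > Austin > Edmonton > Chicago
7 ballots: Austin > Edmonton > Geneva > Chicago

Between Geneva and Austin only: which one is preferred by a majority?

Geneva is ranked above Austin on 66 ballots; Austin above Geneva on 35.

Geneva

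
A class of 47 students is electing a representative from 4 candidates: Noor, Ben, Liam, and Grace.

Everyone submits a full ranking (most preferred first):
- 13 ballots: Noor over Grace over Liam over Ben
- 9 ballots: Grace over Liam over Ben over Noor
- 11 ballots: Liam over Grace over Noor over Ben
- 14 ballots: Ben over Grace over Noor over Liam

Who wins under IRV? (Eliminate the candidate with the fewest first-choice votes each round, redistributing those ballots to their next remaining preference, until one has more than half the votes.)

Liam

Round 1: Noor 13, Ben 14, Liam 11, Grace 9. Grace eliminated.
Round 2: Noor 13, Ben 14, Liam 20. Noor eliminated.
Round 3: Ben 14, Liam 33. Liam has a majority (≥24).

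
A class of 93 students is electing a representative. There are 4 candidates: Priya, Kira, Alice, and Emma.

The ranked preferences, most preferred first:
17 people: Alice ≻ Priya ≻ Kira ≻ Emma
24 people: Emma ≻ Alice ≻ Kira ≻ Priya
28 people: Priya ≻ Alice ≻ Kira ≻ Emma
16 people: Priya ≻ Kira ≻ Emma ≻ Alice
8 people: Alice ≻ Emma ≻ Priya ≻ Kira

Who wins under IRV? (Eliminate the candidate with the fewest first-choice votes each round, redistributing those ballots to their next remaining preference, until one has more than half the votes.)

Round 1: Priya 44, Kira 0, Alice 25, Emma 24. Kira eliminated.
Round 2: Priya 44, Alice 25, Emma 24. Emma eliminated.
Round 3: Priya 44, Alice 49. Alice has a majority (≥47).

Alice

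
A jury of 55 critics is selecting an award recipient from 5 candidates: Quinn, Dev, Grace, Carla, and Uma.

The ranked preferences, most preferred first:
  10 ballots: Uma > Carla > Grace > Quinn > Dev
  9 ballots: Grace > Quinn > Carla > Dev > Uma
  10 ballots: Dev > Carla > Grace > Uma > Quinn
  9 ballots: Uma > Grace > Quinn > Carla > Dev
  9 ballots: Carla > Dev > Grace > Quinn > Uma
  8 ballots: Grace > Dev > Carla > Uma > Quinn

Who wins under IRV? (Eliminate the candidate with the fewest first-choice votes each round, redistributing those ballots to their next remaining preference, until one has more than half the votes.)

Dev

Round 1: Quinn 0, Dev 10, Grace 17, Carla 9, Uma 19. Quinn eliminated.
Round 2: Dev 10, Grace 17, Carla 9, Uma 19. Carla eliminated.
Round 3: Dev 19, Grace 17, Uma 19. Grace eliminated.
Round 4: Dev 36, Uma 19. Dev has a majority (≥28).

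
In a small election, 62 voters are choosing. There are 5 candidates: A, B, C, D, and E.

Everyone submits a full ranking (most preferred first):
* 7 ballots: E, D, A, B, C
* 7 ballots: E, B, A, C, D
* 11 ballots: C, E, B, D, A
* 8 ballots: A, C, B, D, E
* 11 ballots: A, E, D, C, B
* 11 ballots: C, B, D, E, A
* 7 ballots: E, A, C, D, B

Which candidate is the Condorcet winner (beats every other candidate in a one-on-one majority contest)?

E vs A: 43–19
E vs B: 43–19
E vs C: 32–30
E vs D: 43–19
E beats every other candidate.

E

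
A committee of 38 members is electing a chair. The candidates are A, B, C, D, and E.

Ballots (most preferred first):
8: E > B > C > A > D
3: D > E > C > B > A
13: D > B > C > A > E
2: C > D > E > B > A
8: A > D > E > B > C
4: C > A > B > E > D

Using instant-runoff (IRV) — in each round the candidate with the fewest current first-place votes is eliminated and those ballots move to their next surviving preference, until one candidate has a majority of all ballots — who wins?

A

Round 1: A 8, B 0, C 6, D 16, E 8. B eliminated.
Round 2: A 8, C 6, D 16, E 8. C eliminated.
Round 3: A 12, D 18, E 8. E eliminated.
Round 4: A 20, D 18. A has a majority (≥20).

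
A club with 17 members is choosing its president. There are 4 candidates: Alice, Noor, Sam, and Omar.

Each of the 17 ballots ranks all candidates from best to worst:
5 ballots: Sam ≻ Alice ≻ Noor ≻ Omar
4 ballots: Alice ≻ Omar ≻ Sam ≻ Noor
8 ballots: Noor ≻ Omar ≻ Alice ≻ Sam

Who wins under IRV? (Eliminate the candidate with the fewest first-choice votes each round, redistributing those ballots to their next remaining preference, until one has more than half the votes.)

Sam

Round 1: Alice 4, Noor 8, Sam 5, Omar 0. Omar eliminated.
Round 2: Alice 4, Noor 8, Sam 5. Alice eliminated.
Round 3: Noor 8, Sam 9. Sam has a majority (≥9).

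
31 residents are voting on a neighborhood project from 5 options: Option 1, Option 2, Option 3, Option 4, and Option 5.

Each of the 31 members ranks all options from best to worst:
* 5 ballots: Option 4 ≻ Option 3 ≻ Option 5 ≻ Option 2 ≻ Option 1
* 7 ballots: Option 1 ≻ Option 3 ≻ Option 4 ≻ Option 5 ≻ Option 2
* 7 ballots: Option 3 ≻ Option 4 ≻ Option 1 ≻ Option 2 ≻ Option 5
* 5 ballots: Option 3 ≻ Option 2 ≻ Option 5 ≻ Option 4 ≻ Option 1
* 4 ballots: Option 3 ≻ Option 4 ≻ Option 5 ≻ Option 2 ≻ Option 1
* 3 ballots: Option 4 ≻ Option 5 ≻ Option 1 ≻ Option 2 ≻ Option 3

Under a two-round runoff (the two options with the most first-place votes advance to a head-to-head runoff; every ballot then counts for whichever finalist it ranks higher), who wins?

Option 3

Round 1 first-place votes: Option 1 7, Option 2 0, Option 3 16, Option 4 8, Option 5 0. Option 3 and Option 4 advance.
Runoff: Option 3 is ranked above Option 4 on 23 ballots, Option 4 above Option 3 on 8.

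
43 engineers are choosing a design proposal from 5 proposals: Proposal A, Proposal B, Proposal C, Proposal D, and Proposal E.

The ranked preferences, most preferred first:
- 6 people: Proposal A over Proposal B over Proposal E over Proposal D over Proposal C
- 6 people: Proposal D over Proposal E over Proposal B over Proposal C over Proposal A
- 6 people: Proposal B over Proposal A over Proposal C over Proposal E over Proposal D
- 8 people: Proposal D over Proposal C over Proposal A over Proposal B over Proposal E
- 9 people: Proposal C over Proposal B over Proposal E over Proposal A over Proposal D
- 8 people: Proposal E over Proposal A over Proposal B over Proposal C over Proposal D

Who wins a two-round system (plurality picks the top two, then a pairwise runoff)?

Proposal C

Round 1 first-place votes: Proposal A 6, Proposal B 6, Proposal C 9, Proposal D 14, Proposal E 8. Proposal D and Proposal C advance.
Runoff: Proposal D is ranked above Proposal C on 20 ballots, Proposal C above Proposal D on 23.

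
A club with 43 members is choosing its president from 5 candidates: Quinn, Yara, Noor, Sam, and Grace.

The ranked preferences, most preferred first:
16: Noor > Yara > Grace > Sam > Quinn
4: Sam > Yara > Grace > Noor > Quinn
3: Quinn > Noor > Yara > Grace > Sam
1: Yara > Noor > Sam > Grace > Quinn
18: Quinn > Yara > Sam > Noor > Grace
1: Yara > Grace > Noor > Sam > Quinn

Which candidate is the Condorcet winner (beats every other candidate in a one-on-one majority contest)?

Yara vs Quinn: 22–21
Yara vs Noor: 24–19
Yara vs Sam: 39–4
Yara vs Grace: 43–0
Yara beats every other candidate.

Yara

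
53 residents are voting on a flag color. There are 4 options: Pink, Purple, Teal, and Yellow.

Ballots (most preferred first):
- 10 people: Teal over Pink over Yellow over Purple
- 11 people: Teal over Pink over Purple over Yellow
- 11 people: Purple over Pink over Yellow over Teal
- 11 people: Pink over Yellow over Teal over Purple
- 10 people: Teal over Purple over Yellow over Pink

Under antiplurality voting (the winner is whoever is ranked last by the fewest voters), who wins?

Last-place votes: Pink 10, Purple 21, Teal 11, Yellow 11.

Pink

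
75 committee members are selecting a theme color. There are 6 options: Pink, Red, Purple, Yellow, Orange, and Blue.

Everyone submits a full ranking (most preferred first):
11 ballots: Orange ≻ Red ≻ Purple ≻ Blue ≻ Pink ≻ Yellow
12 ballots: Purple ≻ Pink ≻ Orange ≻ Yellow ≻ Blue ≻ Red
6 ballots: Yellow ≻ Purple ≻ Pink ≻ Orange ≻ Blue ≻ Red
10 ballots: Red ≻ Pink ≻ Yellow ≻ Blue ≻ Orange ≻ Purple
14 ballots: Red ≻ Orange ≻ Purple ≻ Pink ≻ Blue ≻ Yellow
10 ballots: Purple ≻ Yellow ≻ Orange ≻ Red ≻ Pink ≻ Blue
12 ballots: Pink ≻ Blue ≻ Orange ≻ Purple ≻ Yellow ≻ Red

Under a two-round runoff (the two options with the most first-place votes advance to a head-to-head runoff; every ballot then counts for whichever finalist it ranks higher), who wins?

Round 1 first-place votes: Pink 12, Red 24, Purple 22, Yellow 6, Orange 11, Blue 0. Red and Purple advance.
Runoff: Red is ranked above Purple on 35 ballots, Purple above Red on 40.

Purple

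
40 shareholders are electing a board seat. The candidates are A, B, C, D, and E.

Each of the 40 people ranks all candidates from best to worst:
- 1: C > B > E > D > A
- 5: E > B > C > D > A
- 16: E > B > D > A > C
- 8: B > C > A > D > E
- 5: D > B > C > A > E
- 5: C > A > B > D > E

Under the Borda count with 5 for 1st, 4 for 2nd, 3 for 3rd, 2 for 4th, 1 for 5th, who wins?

A: 1×1 + 5×1 + 16×2 + 8×3 + 5×2 + 5×4 = 92
B: 1×4 + 5×4 + 16×4 + 8×5 + 5×4 + 5×3 = 163
C: 1×5 + 5×3 + 16×1 + 8×4 + 5×3 + 5×5 = 108
D: 1×2 + 5×2 + 16×3 + 8×2 + 5×5 + 5×2 = 111
E: 1×3 + 5×5 + 16×5 + 8×1 + 5×1 + 5×1 = 126

B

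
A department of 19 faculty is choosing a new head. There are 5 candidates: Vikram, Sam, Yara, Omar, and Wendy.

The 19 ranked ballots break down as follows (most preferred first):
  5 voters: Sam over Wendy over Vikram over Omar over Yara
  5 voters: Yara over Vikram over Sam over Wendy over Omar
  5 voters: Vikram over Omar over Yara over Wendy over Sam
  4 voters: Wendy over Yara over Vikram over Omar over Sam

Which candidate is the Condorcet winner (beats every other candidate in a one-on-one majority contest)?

Vikram vs Sam: 14–5
Vikram vs Yara: 10–9
Vikram vs Omar: 19–0
Vikram vs Wendy: 10–9
Vikram beats every other candidate.

Vikram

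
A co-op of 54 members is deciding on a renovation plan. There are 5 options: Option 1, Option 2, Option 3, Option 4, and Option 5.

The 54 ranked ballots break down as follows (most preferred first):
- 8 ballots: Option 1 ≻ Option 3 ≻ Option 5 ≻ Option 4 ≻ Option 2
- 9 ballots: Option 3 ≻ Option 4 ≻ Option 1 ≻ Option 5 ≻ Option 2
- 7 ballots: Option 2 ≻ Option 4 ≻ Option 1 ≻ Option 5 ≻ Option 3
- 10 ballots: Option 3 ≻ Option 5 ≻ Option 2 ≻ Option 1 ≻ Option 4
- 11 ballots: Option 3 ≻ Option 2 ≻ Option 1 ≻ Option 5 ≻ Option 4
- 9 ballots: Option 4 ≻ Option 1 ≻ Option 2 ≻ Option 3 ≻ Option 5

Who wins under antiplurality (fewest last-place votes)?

Last-place votes: Option 1 0, Option 2 17, Option 3 7, Option 4 21, Option 5 9.

Option 1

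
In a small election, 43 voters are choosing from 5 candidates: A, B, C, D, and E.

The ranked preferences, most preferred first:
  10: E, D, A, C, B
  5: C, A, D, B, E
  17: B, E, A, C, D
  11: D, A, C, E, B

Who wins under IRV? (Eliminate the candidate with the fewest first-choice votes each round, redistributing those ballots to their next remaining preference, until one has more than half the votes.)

D

Round 1: A 0, B 17, C 5, D 11, E 10. A eliminated.
Round 2: B 17, C 5, D 11, E 10. C eliminated.
Round 3: B 17, D 16, E 10. E eliminated.
Round 4: B 17, D 26. D has a majority (≥22).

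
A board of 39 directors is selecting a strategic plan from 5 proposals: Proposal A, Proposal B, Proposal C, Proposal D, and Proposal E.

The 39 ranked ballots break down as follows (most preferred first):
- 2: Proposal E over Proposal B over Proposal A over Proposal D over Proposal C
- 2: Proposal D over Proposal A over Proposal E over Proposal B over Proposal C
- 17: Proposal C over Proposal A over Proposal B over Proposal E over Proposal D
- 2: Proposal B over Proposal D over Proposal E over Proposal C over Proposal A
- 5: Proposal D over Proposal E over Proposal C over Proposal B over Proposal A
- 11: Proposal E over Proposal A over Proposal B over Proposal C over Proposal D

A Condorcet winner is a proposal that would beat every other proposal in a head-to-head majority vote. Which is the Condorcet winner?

Proposal E vs Proposal A: 20–19
Proposal E vs Proposal B: 20–19
Proposal E vs Proposal C: 22–17
Proposal E vs Proposal D: 30–9
Proposal E beats every other proposal.

Proposal E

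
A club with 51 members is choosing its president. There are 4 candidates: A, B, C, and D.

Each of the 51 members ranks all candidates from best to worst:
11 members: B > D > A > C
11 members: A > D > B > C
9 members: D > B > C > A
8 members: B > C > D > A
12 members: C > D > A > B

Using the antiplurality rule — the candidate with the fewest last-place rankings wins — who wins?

Last-place votes: A 17, B 12, C 22, D 0.

D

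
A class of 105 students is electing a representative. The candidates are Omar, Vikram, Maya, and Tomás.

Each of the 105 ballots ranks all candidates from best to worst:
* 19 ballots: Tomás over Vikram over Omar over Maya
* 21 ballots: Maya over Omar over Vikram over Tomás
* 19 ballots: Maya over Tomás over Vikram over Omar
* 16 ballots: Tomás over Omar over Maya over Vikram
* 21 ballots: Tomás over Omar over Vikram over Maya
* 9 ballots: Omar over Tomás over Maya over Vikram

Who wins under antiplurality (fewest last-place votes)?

Omar

Last-place votes: Omar 19, Vikram 25, Maya 40, Tomás 21.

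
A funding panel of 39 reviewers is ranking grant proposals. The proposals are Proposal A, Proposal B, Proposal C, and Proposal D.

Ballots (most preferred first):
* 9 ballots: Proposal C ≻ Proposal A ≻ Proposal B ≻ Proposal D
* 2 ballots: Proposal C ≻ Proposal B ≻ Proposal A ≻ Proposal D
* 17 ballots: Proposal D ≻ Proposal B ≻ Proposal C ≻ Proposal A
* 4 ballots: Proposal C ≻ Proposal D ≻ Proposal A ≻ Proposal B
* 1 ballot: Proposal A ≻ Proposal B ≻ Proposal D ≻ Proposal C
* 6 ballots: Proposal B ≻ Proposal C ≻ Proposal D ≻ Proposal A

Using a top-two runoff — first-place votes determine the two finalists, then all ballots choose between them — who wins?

Proposal C

Round 1 first-place votes: Proposal A 1, Proposal B 6, Proposal C 15, Proposal D 17. Proposal D and Proposal C advance.
Runoff: Proposal D is ranked above Proposal C on 18 ballots, Proposal C above Proposal D on 21.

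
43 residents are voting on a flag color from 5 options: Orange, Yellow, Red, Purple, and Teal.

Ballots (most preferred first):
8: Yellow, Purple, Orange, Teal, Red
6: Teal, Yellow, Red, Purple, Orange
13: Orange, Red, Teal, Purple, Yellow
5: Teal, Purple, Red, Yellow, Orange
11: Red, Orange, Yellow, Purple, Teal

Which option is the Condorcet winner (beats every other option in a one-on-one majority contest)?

Red vs Orange: 22–21
Red vs Yellow: 29–14
Red vs Purple: 30–13
Red vs Teal: 24–19
Red beats every other option.

Red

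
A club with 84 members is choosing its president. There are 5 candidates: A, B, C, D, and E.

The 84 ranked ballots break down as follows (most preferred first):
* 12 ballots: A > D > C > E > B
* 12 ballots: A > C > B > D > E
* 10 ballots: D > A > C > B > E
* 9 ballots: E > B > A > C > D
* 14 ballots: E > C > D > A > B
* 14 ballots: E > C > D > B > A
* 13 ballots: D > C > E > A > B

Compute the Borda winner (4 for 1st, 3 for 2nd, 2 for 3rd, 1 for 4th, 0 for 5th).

A: 12×4 + 12×4 + 10×3 + 9×2 + 14×1 + 14×0 + 13×1 = 171
B: 12×0 + 12×2 + 10×1 + 9×3 + 14×0 + 14×1 + 13×0 = 75
C: 12×2 + 12×3 + 10×2 + 9×1 + 14×3 + 14×3 + 13×3 = 212
D: 12×3 + 12×1 + 10×4 + 9×0 + 14×2 + 14×2 + 13×4 = 196
E: 12×1 + 12×0 + 10×0 + 9×4 + 14×4 + 14×4 + 13×2 = 186

C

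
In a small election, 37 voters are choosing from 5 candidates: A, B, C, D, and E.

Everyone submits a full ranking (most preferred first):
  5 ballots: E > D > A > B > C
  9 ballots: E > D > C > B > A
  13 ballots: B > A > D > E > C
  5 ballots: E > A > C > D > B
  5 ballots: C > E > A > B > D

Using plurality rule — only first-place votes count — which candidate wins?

First-place votes: A 0, B 13, C 5, D 0, E 19.

E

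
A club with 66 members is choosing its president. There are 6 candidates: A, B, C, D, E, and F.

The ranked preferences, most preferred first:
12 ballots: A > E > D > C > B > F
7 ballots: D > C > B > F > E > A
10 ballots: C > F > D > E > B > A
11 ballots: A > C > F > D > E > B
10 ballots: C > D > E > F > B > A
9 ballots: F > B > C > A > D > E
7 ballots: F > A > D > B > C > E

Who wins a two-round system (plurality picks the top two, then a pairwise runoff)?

C

Round 1 first-place votes: A 23, B 0, C 20, D 7, E 0, F 16. A and C advance.
Runoff: A is ranked above C on 30 ballots, C above A on 36.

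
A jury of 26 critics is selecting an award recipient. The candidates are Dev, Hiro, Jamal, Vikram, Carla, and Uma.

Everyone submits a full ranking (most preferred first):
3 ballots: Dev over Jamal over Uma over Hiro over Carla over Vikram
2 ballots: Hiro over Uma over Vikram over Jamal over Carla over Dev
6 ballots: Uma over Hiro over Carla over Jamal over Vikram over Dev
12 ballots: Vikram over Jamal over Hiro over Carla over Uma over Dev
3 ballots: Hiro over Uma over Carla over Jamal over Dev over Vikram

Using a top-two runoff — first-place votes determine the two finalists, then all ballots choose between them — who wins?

Round 1 first-place votes: Dev 3, Hiro 5, Jamal 0, Vikram 12, Carla 0, Uma 6. Vikram and Uma advance.
Runoff: Vikram is ranked above Uma on 12 ballots, Uma above Vikram on 14.

Uma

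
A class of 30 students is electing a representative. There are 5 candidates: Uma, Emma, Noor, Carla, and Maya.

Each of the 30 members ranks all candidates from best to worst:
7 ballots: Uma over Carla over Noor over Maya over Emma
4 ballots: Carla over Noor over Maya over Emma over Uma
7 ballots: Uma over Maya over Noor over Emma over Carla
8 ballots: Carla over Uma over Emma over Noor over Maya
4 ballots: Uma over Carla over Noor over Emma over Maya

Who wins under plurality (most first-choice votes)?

First-place votes: Uma 18, Emma 0, Noor 0, Carla 12, Maya 0.

Uma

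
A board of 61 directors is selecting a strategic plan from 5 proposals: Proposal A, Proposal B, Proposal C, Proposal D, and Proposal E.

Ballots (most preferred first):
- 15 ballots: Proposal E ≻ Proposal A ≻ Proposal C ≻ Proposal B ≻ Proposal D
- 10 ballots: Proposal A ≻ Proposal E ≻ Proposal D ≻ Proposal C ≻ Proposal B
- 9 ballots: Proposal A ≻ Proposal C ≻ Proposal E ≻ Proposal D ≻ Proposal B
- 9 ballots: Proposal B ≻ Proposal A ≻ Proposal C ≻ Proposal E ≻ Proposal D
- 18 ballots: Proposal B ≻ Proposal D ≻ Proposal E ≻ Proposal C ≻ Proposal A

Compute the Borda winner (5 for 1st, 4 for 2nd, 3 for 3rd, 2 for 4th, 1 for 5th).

Proposal E

Proposal A: 15×4 + 10×5 + 9×5 + 9×4 + 18×1 = 209
Proposal B: 15×2 + 10×1 + 9×1 + 9×5 + 18×5 = 184
Proposal C: 15×3 + 10×2 + 9×4 + 9×3 + 18×2 = 164
Proposal D: 15×1 + 10×3 + 9×2 + 9×1 + 18×4 = 144
Proposal E: 15×5 + 10×4 + 9×3 + 9×2 + 18×3 = 214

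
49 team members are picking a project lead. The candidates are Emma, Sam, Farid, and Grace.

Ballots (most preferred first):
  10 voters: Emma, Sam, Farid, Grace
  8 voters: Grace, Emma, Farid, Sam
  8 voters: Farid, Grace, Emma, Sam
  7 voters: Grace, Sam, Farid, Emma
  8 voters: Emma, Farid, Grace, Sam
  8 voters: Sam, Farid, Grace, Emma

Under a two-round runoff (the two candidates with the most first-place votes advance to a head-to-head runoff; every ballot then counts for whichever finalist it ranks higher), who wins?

Round 1 first-place votes: Emma 18, Sam 8, Farid 8, Grace 15. Emma and Grace advance.
Runoff: Emma is ranked above Grace on 18 ballots, Grace above Emma on 31.

Grace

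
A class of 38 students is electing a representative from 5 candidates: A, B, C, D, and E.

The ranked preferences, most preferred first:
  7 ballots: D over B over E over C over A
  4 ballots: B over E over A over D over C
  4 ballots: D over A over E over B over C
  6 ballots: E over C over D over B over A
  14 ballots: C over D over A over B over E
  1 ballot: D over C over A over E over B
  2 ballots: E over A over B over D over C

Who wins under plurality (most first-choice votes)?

C

First-place votes: A 0, B 4, C 14, D 12, E 8.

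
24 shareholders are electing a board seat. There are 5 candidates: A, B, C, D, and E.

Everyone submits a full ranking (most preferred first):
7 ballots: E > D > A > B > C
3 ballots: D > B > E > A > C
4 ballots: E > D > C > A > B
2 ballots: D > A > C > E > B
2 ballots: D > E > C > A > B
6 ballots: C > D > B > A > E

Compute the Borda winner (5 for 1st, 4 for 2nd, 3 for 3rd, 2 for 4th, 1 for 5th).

A: 7×3 + 3×2 + 4×2 + 2×4 + 2×2 + 6×2 = 59
B: 7×2 + 3×4 + 4×1 + 2×1 + 2×1 + 6×3 = 52
C: 7×1 + 3×1 + 4×3 + 2×3 + 2×3 + 6×5 = 64
D: 7×4 + 3×5 + 4×4 + 2×5 + 2×5 + 6×4 = 103
E: 7×5 + 3×3 + 4×5 + 2×2 + 2×4 + 6×1 = 82

D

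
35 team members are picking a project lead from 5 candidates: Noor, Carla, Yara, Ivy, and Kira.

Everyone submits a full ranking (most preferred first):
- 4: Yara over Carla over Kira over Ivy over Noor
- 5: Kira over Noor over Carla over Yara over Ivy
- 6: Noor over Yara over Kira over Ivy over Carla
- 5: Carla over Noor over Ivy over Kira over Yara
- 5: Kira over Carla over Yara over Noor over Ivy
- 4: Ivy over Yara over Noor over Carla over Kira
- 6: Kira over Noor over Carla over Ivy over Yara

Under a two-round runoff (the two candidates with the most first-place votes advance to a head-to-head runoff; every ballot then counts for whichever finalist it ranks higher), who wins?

Round 1 first-place votes: Noor 6, Carla 5, Yara 4, Ivy 4, Kira 16. Kira and Noor advance.
Runoff: Kira is ranked above Noor on 20 ballots, Noor above Kira on 15.

Kira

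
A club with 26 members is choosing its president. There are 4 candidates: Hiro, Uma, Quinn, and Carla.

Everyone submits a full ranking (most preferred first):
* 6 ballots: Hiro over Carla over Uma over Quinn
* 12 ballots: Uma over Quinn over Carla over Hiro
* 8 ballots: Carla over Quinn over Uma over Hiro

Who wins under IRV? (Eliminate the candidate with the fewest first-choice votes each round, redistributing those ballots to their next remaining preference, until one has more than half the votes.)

Round 1: Hiro 6, Uma 12, Quinn 0, Carla 8. Quinn eliminated.
Round 2: Hiro 6, Uma 12, Carla 8. Hiro eliminated.
Round 3: Uma 12, Carla 14. Carla has a majority (≥14).

Carla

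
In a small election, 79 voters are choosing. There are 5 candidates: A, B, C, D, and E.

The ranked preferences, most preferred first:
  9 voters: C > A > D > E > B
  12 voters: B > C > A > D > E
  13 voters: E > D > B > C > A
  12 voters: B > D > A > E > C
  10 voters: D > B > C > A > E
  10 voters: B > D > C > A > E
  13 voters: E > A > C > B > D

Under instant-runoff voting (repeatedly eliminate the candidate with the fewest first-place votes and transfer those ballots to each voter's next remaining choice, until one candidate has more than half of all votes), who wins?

B

Round 1: A 0, B 34, C 9, D 10, E 26. A eliminated.
Round 2: B 34, C 9, D 10, E 26. C eliminated.
Round 3: B 34, D 19, E 26. D eliminated.
Round 4: B 44, E 35. B has a majority (≥40).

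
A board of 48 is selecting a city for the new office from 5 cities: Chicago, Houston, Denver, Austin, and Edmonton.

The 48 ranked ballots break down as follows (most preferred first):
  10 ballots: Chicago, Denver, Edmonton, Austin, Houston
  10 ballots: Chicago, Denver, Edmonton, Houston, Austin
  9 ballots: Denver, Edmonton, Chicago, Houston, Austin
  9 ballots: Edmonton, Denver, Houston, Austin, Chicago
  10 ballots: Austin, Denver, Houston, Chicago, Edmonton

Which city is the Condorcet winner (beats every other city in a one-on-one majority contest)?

Denver

Denver vs Chicago: 28–20
Denver vs Houston: 48–0
Denver vs Austin: 38–10
Denver vs Edmonton: 39–9
Denver beats every other city.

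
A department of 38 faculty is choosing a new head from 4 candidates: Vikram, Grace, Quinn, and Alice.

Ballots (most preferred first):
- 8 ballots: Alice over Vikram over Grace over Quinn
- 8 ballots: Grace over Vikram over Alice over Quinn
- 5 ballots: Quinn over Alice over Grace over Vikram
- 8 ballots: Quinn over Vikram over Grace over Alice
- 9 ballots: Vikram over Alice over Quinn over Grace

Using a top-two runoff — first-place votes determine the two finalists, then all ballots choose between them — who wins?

Vikram

Round 1 first-place votes: Vikram 9, Grace 8, Quinn 13, Alice 8. Quinn and Vikram advance.
Runoff: Quinn is ranked above Vikram on 13 ballots, Vikram above Quinn on 25.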